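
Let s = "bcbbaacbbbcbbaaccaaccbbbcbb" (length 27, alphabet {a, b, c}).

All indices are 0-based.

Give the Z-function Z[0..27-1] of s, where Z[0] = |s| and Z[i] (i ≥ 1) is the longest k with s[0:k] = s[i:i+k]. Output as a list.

[27, 0, 1, 1, 0, 0, 0, 1, 1, 7, 0, 1, 1, 0, 0, 0, 0, 0, 0, 0, 0, 1, 1, 4, 0, 1, 1]

Z[0]=27
i=1: fresh scan; Z[1]=0
i=2: fresh scan; Z[2]=1 extend→box=[2,3)
i=3: fresh scan; Z[3]=1 extend→box=[3,4)
i=4: fresh scan; Z[4]=0
i=5: fresh scan; Z[5]=0
i=6: fresh scan; Z[6]=0
i=7: fresh scan; Z[7]=1 extend→box=[7,8)
i=8: fresh scan; Z[8]=1 extend→box=[8,9)
i=9: fresh scan; Z[9]=7 extend→box=[9,16)
i=10: min(r-i=6, Z[1]=0)=0; Z[10]=0
i=11: min(r-i=5, Z[2]=1)=1; Z[11]=1
i=12: min(r-i=4, Z[3]=1)=1; Z[12]=1
i=13: min(r-i=3, Z[4]=0)=0; Z[13]=0
i=14: min(r-i=2, Z[5]=0)=0; Z[14]=0
i=15: min(r-i=1, Z[6]=0)=0; Z[15]=0
i=16: fresh scan; Z[16]=0
i=17: fresh scan; Z[17]=0
i=18: fresh scan; Z[18]=0
i=19: fresh scan; Z[19]=0
i=20: fresh scan; Z[20]=0
i=21: fresh scan; Z[21]=1 extend→box=[21,22)
i=22: fresh scan; Z[22]=1 extend→box=[22,23)
i=23: fresh scan; Z[23]=4 extend→box=[23,27)
i=24: min(r-i=3, Z[1]=0)=0; Z[24]=0
i=25: min(r-i=2, Z[2]=1)=1; Z[25]=1
i=26: min(r-i=1, Z[3]=1)=1; Z[26]=1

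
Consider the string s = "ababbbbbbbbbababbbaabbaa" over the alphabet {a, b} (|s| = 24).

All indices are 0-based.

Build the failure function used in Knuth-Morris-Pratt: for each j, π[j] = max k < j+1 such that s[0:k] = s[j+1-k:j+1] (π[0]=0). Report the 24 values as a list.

π[0] = 0
j=1 s[j]='b': π[1]=0 (border '')
j=2 s[j]='a': π[2]=1 (border 'a')
j=3 s[j]='b': π[3]=2 (border 'ab')
j=4 s[j]='b': k: 2→0; π[4]=0 (border '')
j=5 s[j]='b': π[5]=0 (border '')
j=6 s[j]='b': π[6]=0 (border '')
j=7 s[j]='b': π[7]=0 (border '')
j=8 s[j]='b': π[8]=0 (border '')
j=9 s[j]='b': π[9]=0 (border '')
j=10 s[j]='b': π[10]=0 (border '')
j=11 s[j]='b': π[11]=0 (border '')
j=12 s[j]='a': π[12]=1 (border 'a')
j=13 s[j]='b': π[13]=2 (border 'ab')
j=14 s[j]='a': π[14]=3 (border 'aba')
j=15 s[j]='b': π[15]=4 (border 'abab')
j=16 s[j]='b': π[16]=5 (border 'ababb')
j=17 s[j]='b': π[17]=6 (border 'ababbb')
j=18 s[j]='a': k: 6→0; π[18]=1 (border 'a')
j=19 s[j]='a': k: 1→0; π[19]=1 (border 'a')
j=20 s[j]='b': π[20]=2 (border 'ab')
j=21 s[j]='b': k: 2→0; π[21]=0 (border '')
j=22 s[j]='a': π[22]=1 (border 'a')
j=23 s[j]='a': k: 1→0; π[23]=1 (border 'a')

[0, 0, 1, 2, 0, 0, 0, 0, 0, 0, 0, 0, 1, 2, 3, 4, 5, 6, 1, 1, 2, 0, 1, 1]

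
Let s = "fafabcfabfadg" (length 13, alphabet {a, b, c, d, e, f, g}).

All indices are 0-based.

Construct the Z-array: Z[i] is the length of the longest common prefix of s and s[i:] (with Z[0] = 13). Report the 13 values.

[13, 0, 2, 0, 0, 0, 2, 0, 0, 2, 0, 0, 0]

Z[0]=13
i=1: fresh scan; Z[1]=0
i=2: fresh scan; Z[2]=2 extend→box=[2,4)
i=3: min(r-i=1, Z[1]=0)=0; Z[3]=0
i=4: fresh scan; Z[4]=0
i=5: fresh scan; Z[5]=0
i=6: fresh scan; Z[6]=2 extend→box=[6,8)
i=7: min(r-i=1, Z[1]=0)=0; Z[7]=0
i=8: fresh scan; Z[8]=0
i=9: fresh scan; Z[9]=2 extend→box=[9,11)
i=10: min(r-i=1, Z[1]=0)=0; Z[10]=0
i=11: fresh scan; Z[11]=0
i=12: fresh scan; Z[12]=0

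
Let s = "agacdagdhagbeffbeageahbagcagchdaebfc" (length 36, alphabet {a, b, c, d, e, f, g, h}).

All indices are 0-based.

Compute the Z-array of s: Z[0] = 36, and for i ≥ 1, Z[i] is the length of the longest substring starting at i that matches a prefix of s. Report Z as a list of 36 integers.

Z[0]=36
i=1: fresh scan; Z[1]=0
i=2: fresh scan; Z[2]=1 grow→box=[2,3)
i=3: fresh scan; Z[3]=0
i=4: fresh scan; Z[4]=0
i=5: fresh scan; Z[5]=2 grow→box=[5,7)
i=6: min(r-i=1, Z[1]=0)=0; Z[6]=0
i=7: fresh scan; Z[7]=0
i=8: fresh scan; Z[8]=0
i=9: fresh scan; Z[9]=2 grow→box=[9,11)
i=10: min(r-i=1, Z[1]=0)=0; Z[10]=0
i=11: fresh scan; Z[11]=0
i=12: fresh scan; Z[12]=0
i=13: fresh scan; Z[13]=0
i=14: fresh scan; Z[14]=0
i=15: fresh scan; Z[15]=0
i=16: fresh scan; Z[16]=0
i=17: fresh scan; Z[17]=2 grow→box=[17,19)
i=18: min(r-i=1, Z[1]=0)=0; Z[18]=0
i=19: fresh scan; Z[19]=0
i=20: fresh scan; Z[20]=1 grow→box=[20,21)
i=21: fresh scan; Z[21]=0
i=22: fresh scan; Z[22]=0
i=23: fresh scan; Z[23]=2 grow→box=[23,25)
i=24: min(r-i=1, Z[1]=0)=0; Z[24]=0
i=25: fresh scan; Z[25]=0
i=26: fresh scan; Z[26]=2 grow→box=[26,28)
i=27: min(r-i=1, Z[1]=0)=0; Z[27]=0
i=28: fresh scan; Z[28]=0
i=29: fresh scan; Z[29]=0
i=30: fresh scan; Z[30]=0
i=31: fresh scan; Z[31]=1 grow→box=[31,32)
i=32: fresh scan; Z[32]=0
i=33: fresh scan; Z[33]=0
i=34: fresh scan; Z[34]=0
i=35: fresh scan; Z[35]=0

[36, 0, 1, 0, 0, 2, 0, 0, 0, 2, 0, 0, 0, 0, 0, 0, 0, 2, 0, 0, 1, 0, 0, 2, 0, 0, 2, 0, 0, 0, 0, 1, 0, 0, 0, 0]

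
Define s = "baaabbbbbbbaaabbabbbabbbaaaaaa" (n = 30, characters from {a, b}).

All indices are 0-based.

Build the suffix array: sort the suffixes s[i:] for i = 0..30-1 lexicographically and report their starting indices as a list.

sorted suffixes:
  #0 SA[0]=29  'a'
  #1 SA[1]=28  'aa'
  #2 SA[2]=27  'aaa'
  #3 SA[3]=26  'aaaa'
  #4 SA[4]=25  'aaaaa'
  #5 SA[5]=24  'aaaaaa'
  #6 SA[6]=11  'aaabbabbbabbbaaaaaa'
  #7 SA[7]=1  'aaabbbbbbbaaabbabbbabbbaaaaaa'
  #8 SA[8]=12  'aabbabbbabbbaaaaaa'
  #9 SA[9]=2  'aabbbbbbbaaabbabbbabbbaaaaaa'
  #10 SA[10]=13  'abbabbbabbbaaaaaa'
  #11 SA[11]=20  'abbbaaaaaa'
  #12 SA[12]=16  'abbbabbbaaaaaa'
  #13 SA[13]=3  'abbbbbbbaaabbabbbabbbaaaaaa'
  #14 SA[14]=23  'baaaaaa'
  #15 SA[15]=10  'baaabbabbbabbbaaaaaa'
  #16 SA[16]=0  'baaabbbbbbbaaabbabbbabbbaaaaaa'
  #17 SA[17]=19  'babbbaaaaaa'
  #18 SA[18]=15  'babbbabbbaaaaaa'
  #19 SA[19]=22  'bbaaaaaa'
  #20 SA[20]=9  'bbaaabbabbbabbbaaaaaa'
  #21 SA[21]=18  'bbabbbaaaaaa'
  #22 SA[22]=14  'bbabbbabbbaaaaaa'
  #23 SA[23]=21  'bbbaaaaaa'
  #24 SA[24]=8  'bbbaaabbabbbabbbaaaaaa'
  #25 SA[25]=17  'bbbabbbaaaaaa'
  #26 SA[26]=7  'bbbbaaabbabbbabbbaaaaaa'
  #27 SA[27]=6  'bbbbbaaabbabbbabbbaaaaaa'
  #28 SA[28]=5  'bbbbbbaaabbabbbabbbaaaaaa'
  #29 SA[29]=4  'bbbbbbbaaabbabbbabbbaaaaaa'

[29, 28, 27, 26, 25, 24, 11, 1, 12, 2, 13, 20, 16, 3, 23, 10, 0, 19, 15, 22, 9, 18, 14, 21, 8, 17, 7, 6, 5, 4]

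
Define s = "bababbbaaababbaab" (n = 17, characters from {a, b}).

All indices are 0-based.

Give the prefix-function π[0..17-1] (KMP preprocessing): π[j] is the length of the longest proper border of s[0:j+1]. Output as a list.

[0, 0, 1, 2, 3, 1, 1, 2, 0, 0, 1, 2, 3, 1, 2, 0, 1]

π[0] = 0
j=1 s[j]='a': π[1]=0 (border '')
j=2 s[j]='b': π[2]=1 (border 'b')
j=3 s[j]='a': π[3]=2 (border 'ba')
j=4 s[j]='b': π[4]=3 (border 'bab')
j=5 s[j]='b': k: 3→1→0; π[5]=1 (border 'b')
j=6 s[j]='b': k: 1→0; π[6]=1 (border 'b')
j=7 s[j]='a': π[7]=2 (border 'ba')
j=8 s[j]='a': k: 2→0; π[8]=0 (border '')
j=9 s[j]='a': π[9]=0 (border '')
j=10 s[j]='b': π[10]=1 (border 'b')
j=11 s[j]='a': π[11]=2 (border 'ba')
j=12 s[j]='b': π[12]=3 (border 'bab')
j=13 s[j]='b': k: 3→1→0; π[13]=1 (border 'b')
j=14 s[j]='a': π[14]=2 (border 'ba')
j=15 s[j]='a': k: 2→0; π[15]=0 (border '')
j=16 s[j]='b': π[16]=1 (border 'b')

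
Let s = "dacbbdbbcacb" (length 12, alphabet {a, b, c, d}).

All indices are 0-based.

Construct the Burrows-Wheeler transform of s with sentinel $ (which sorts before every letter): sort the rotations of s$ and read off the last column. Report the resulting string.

rank  rotation       last
    0  $dacbbdbbcacb  b
    1  acb$dacbbdbbc  c
    2  acbbdbbcacb$d  d
    3  b$dacbbdbbcac  c
    4  bbcacb$dacbbd  d
    5  bbdbbcacb$dac  c
    6  bcacb$dacbbdb  b
    7  bdbbcacb$dacb  b
    8  cacb$dacbbdbb  b
    9  cb$dacbbdbbca  a
   10  cbbdbbcacb$da  a
   11  dacbbdbbcacb$  $
   12  dbbcacb$dacbb  b

bcdcdcbbbaa$b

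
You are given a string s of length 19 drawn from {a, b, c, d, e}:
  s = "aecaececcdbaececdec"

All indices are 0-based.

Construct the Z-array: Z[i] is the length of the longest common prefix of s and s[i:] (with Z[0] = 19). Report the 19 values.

Z[0]=19
i=1: fresh scan; Z[1]=0
i=2: fresh scan; Z[2]=0
i=3: fresh scan; Z[3]=3 scan→box=[3,6)
i=4: min(r-i=2, Z[1]=0)=0; Z[4]=0
i=5: min(r-i=1, Z[2]=0)=0; Z[5]=0
i=6: fresh scan; Z[6]=0
i=7: fresh scan; Z[7]=0
i=8: fresh scan; Z[8]=0
i=9: fresh scan; Z[9]=0
i=10: fresh scan; Z[10]=0
i=11: fresh scan; Z[11]=3 scan→box=[11,14)
i=12: min(r-i=2, Z[1]=0)=0; Z[12]=0
i=13: min(r-i=1, Z[2]=0)=0; Z[13]=0
i=14: fresh scan; Z[14]=0
i=15: fresh scan; Z[15]=0
i=16: fresh scan; Z[16]=0
i=17: fresh scan; Z[17]=0
i=18: fresh scan; Z[18]=0

[19, 0, 0, 3, 0, 0, 0, 0, 0, 0, 0, 3, 0, 0, 0, 0, 0, 0, 0]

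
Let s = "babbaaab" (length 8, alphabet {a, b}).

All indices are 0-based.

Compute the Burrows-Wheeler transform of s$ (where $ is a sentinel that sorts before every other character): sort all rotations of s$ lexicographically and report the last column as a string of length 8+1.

rank  rotation   last
    0  $babbaaab  b
    1  aaab$babb  b
    2  aab$babba  a
    3  ab$babbaa  a
    4  abbaaab$b  b
    5  b$babbaaa  a
    6  baaab$bab  b
    7  babbaaab$  $
    8  bbaaab$ba  a

bbaabab$a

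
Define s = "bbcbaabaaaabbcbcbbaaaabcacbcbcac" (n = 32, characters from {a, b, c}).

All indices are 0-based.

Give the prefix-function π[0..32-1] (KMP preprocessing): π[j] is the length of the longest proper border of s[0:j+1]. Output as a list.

π[0] = 0
j=1 s[j]='b': π[1]=1 (border 'b')
j=2 s[j]='c': k: 1→0; π[2]=0 (border '')
j=3 s[j]='b': π[3]=1 (border 'b')
j=4 s[j]='a': k: 1→0; π[4]=0 (border '')
j=5 s[j]='a': π[5]=0 (border '')
j=6 s[j]='b': π[6]=1 (border 'b')
j=7 s[j]='a': k: 1→0; π[7]=0 (border '')
j=8 s[j]='a': π[8]=0 (border '')
j=9 s[j]='a': π[9]=0 (border '')
j=10 s[j]='a': π[10]=0 (border '')
j=11 s[j]='b': π[11]=1 (border 'b')
j=12 s[j]='b': π[12]=2 (border 'bb')
j=13 s[j]='c': π[13]=3 (border 'bbc')
j=14 s[j]='b': π[14]=4 (border 'bbcb')
j=15 s[j]='c': k: 4→1→0; π[15]=0 (border '')
j=16 s[j]='b': π[16]=1 (border 'b')
j=17 s[j]='b': π[17]=2 (border 'bb')
j=18 s[j]='a': k: 2→1→0; π[18]=0 (border '')
j=19 s[j]='a': π[19]=0 (border '')
j=20 s[j]='a': π[20]=0 (border '')
j=21 s[j]='a': π[21]=0 (border '')
j=22 s[j]='b': π[22]=1 (border 'b')
j=23 s[j]='c': k: 1→0; π[23]=0 (border '')
j=24 s[j]='a': π[24]=0 (border '')
j=25 s[j]='c': π[25]=0 (border '')
j=26 s[j]='b': π[26]=1 (border 'b')
j=27 s[j]='c': k: 1→0; π[27]=0 (border '')
j=28 s[j]='b': π[28]=1 (border 'b')
j=29 s[j]='c': k: 1→0; π[29]=0 (border '')
j=30 s[j]='a': π[30]=0 (border '')
j=31 s[j]='c': π[31]=0 (border '')

[0, 1, 0, 1, 0, 0, 1, 0, 0, 0, 0, 1, 2, 3, 4, 0, 1, 2, 0, 0, 0, 0, 1, 0, 0, 0, 1, 0, 1, 0, 0, 0]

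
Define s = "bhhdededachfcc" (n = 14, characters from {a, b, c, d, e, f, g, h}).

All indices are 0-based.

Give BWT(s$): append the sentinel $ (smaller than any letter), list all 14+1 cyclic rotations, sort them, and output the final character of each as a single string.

cd$cfaeehddhhcb

rank  rotation         last
    0  $bhhdededachfcc  c
    1  achfcc$bhhdeded  d
    2  bhhdededachfcc$  $
    3  c$bhhdededachfc  c
    4  cc$bhhdededachf  f
    5  chfcc$bhhdededa  a
    6  dachfcc$bhhdede  e
    7  dedachfcc$bhhde  e
    8  dededachfcc$bhh  h
    9  edachfcc$bhhded  d
   10  ededachfcc$bhhd  d
   11  fcc$bhhdededach  h
   12  hdededachfcc$bh  h
   13  hfcc$bhhdededac  c
   14  hhdededachfcc$b  b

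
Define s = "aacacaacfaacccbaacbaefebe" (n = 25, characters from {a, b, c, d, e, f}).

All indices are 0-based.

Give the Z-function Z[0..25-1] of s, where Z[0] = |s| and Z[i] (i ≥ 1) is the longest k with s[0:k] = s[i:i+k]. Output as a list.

[25, 1, 0, 1, 0, 3, 1, 0, 0, 3, 1, 0, 0, 0, 0, 3, 1, 0, 0, 1, 0, 0, 0, 0, 0]

Z[0]=25
i=1: fresh scan; Z[1]=1 grow→box=[1,2)
i=2: fresh scan; Z[2]=0
i=3: fresh scan; Z[3]=1 grow→box=[3,4)
i=4: fresh scan; Z[4]=0
i=5: fresh scan; Z[5]=3 grow→box=[5,8)
i=6: min(r-i=2, Z[1]=1)=1; Z[6]=1
i=7: min(r-i=1, Z[2]=0)=0; Z[7]=0
i=8: fresh scan; Z[8]=0
i=9: fresh scan; Z[9]=3 grow→box=[9,12)
i=10: min(r-i=2, Z[1]=1)=1; Z[10]=1
i=11: min(r-i=1, Z[2]=0)=0; Z[11]=0
i=12: fresh scan; Z[12]=0
i=13: fresh scan; Z[13]=0
i=14: fresh scan; Z[14]=0
i=15: fresh scan; Z[15]=3 grow→box=[15,18)
i=16: min(r-i=2, Z[1]=1)=1; Z[16]=1
i=17: min(r-i=1, Z[2]=0)=0; Z[17]=0
i=18: fresh scan; Z[18]=0
i=19: fresh scan; Z[19]=1 grow→box=[19,20)
i=20: fresh scan; Z[20]=0
i=21: fresh scan; Z[21]=0
i=22: fresh scan; Z[22]=0
i=23: fresh scan; Z[23]=0
i=24: fresh scan; Z[24]=0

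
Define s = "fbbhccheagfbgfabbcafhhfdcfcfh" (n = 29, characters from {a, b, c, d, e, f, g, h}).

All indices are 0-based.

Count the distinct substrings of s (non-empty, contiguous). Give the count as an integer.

sorted suffixes:
  #0 SA[0]=14  'abbcafhhfdcfcfh'
  #1 SA[1]=18  'afhhfdcfcfh'
  #2 SA[2]=8  'agfbgfabbcafhhfdcfcfh'
  #3 SA[3]=15  'bbcafhhfdcfcfh'
  #4 SA[4]=1  'bbhccheagfbgfabbcafhhfdcfcfh'
  #5 SA[5]=16  'bcafhhfdcfcfh'
  #6 SA[6]=11  'bgfabbcafhhfdcfcfh'
  #7 SA[7]=2  'bhccheagfbgfabbcafhhfdcfcfh'
  #8 SA[8]=17  'cafhhfdcfcfh'
  #9 SA[9]=4  'ccheagfbgfabbcafhhfdcfcfh'
  #10 SA[10]=24  'cfcfh'
  #11 SA[11]=26  'cfh'
  #12 SA[12]=5  'cheagfbgfabbcafhhfdcfcfh'
  #13 SA[13]=23  'dcfcfh'
  #14 SA[14]=7  'eagfbgfabbcafhhfdcfcfh'
  #15 SA[15]=13  'fabbcafhhfdcfcfh'
  #16 SA[16]=0  'fbbhccheagfbgfabbcafhhfdcfcfh'
  #17 SA[17]=10  'fbgfabbcafhhfdcfcfh'
  #18 SA[18]=25  'fcfh'
  #19 SA[19]=22  'fdcfcfh'
  #20 SA[20]=27  'fh'
  #21 SA[21]=19  'fhhfdcfcfh'
  #22 SA[22]=12  'gfabbcafhhfdcfcfh'
  #23 SA[23]=9  'gfbgfabbcafhhfdcfcfh'
  #24 SA[24]=28  'h'
  #25 SA[25]=3  'hccheagfbgfabbcafhhfdcfcfh'
  #26 SA[26]=6  'heagfbgfabbcafhhfdcfcfh'
  #27 SA[27]=21  'hfdcfcfh'
  #28 SA[28]=20  'hhfdcfcfh'

SA = [14, 18, 8, 15, 1, 16, 11, 2, 17, 4, 24, 26, 5, 23, 7, 13, 0, 10, 25, 22, 27, 19, 12, 9, 28, 3, 6, 21, 20]
rank  pair      lcp
   1  s[14:],s[18:]  1  'a'
   2  s[18:],s[8:]  1  'a'
   3  s[8:],s[15:]  0  ''
   4  s[15:],s[1:]  2  'bb'
   5  s[1:],s[16:]  1  'b'
   6  s[16:],s[11:]  1  'b'
   7  s[11:],s[2:]  1  'b'
   8  s[2:],s[17:]  0  ''
   9  s[17:],s[4:]  1  'c'
  10  s[4:],s[24:]  1  'c'
  11  s[24:],s[26:]  2  'cf'
  12  s[26:],s[5:]  1  'c'
  13  s[5:],s[23:]  0  ''
  14  s[23:],s[7:]  0  ''
  15  s[7:],s[13:]  0  ''
  16  s[13:],s[0:]  1  'f'
  17  s[0:],s[10:]  2  'fb'
  18  s[10:],s[25:]  1  'f'
  19  s[25:],s[22:]  1  'f'
  20  s[22:],s[27:]  1  'f'
  21  s[27:],s[19:]  2  'fh'
  22  s[19:],s[12:]  0  ''
  23  s[12:],s[9:]  2  'gf'
  24  s[9:],s[28:]  0  ''
  25  s[28:],s[3:]  1  'h'
  26  s[3:],s[6:]  1  'h'
  27  s[6:],s[21:]  1  'h'
  28  s[21:],s[20:]  1  'h'

n(n+1)/2 = 29·30/2 = 435
Σ LCP = 0 + 1 + 1 + 0 + 2 + 1 + 1 + 1 + 0 + 1 + 1 + 2 + 1 + 0 + 0 + 0 + 1 + 2 + 1 + 1 + 1 + 2 + 0 + 2 + 0 + 1 + 1 + 1 + 1 = 26
distinct = 435 − 26 = 409

409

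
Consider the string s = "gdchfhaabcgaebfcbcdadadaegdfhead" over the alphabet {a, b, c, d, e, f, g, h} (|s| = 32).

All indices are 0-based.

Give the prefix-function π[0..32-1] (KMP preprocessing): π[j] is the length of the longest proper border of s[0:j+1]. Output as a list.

[0, 0, 0, 0, 0, 0, 0, 0, 0, 0, 1, 0, 0, 0, 0, 0, 0, 0, 0, 0, 0, 0, 0, 0, 0, 1, 2, 0, 0, 0, 0, 0]

π[0] = 0
j=1 s[j]='d': π[1]=0 (border '')
j=2 s[j]='c': π[2]=0 (border '')
j=3 s[j]='h': π[3]=0 (border '')
j=4 s[j]='f': π[4]=0 (border '')
j=5 s[j]='h': π[5]=0 (border '')
j=6 s[j]='a': π[6]=0 (border '')
j=7 s[j]='a': π[7]=0 (border '')
j=8 s[j]='b': π[8]=0 (border '')
j=9 s[j]='c': π[9]=0 (border '')
j=10 s[j]='g': π[10]=1 (border 'g')
j=11 s[j]='a': k: 1→0; π[11]=0 (border '')
j=12 s[j]='e': π[12]=0 (border '')
j=13 s[j]='b': π[13]=0 (border '')
j=14 s[j]='f': π[14]=0 (border '')
j=15 s[j]='c': π[15]=0 (border '')
j=16 s[j]='b': π[16]=0 (border '')
j=17 s[j]='c': π[17]=0 (border '')
j=18 s[j]='d': π[18]=0 (border '')
j=19 s[j]='a': π[19]=0 (border '')
j=20 s[j]='d': π[20]=0 (border '')
j=21 s[j]='a': π[21]=0 (border '')
j=22 s[j]='d': π[22]=0 (border '')
j=23 s[j]='a': π[23]=0 (border '')
j=24 s[j]='e': π[24]=0 (border '')
j=25 s[j]='g': π[25]=1 (border 'g')
j=26 s[j]='d': π[26]=2 (border 'gd')
j=27 s[j]='f': k: 2→0; π[27]=0 (border '')
j=28 s[j]='h': π[28]=0 (border '')
j=29 s[j]='e': π[29]=0 (border '')
j=30 s[j]='a': π[30]=0 (border '')
j=31 s[j]='d': π[31]=0 (border '')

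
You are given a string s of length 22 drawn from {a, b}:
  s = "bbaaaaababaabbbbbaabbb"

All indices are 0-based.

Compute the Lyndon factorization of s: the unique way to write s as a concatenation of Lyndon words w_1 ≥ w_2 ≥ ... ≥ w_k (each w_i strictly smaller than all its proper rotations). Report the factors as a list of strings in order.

emit factor 1: 'b' (i=0, period=1)
emit factor 2: 'b' (i=1, period=1)
emit factor 3: 'aaaaababaabbbbbaabbb' (i=2, period=20)

["b", "b", "aaaaababaabbbbbaabbb"]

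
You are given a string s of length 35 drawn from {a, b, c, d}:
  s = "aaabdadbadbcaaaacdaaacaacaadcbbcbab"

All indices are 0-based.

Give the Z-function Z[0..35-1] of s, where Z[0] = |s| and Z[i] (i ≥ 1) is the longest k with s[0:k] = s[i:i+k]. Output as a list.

Z[0]=35
i=1: outside box; Z[1]=2 extend→box=[1,3)
i=2: min(r-i=1, Z[1]=2)=1; Z[2]=1
i=3: outside box; Z[3]=0
i=4: outside box; Z[4]=0
i=5: outside box; Z[5]=1 extend→box=[5,6)
i=6: outside box; Z[6]=0
i=7: outside box; Z[7]=0
i=8: outside box; Z[8]=1 extend→box=[8,9)
i=9: outside box; Z[9]=0
i=10: outside box; Z[10]=0
i=11: outside box; Z[11]=0
i=12: outside box; Z[12]=3 extend→box=[12,15)
i=13: min(r-i=2, Z[1]=2)=2; Z[13]=3 extend→box=[13,16)
i=14: min(r-i=2, Z[1]=2)=2; Z[14]=2
i=15: min(r-i=1, Z[2]=1)=1; Z[15]=1
i=16: outside box; Z[16]=0
i=17: outside box; Z[17]=0
i=18: outside box; Z[18]=3 extend→box=[18,21)
i=19: min(r-i=2, Z[1]=2)=2; Z[19]=2
i=20: min(r-i=1, Z[2]=1)=1; Z[20]=1
i=21: outside box; Z[21]=0
i=22: outside box; Z[22]=2 extend→box=[22,24)
i=23: min(r-i=1, Z[1]=2)=1; Z[23]=1
i=24: outside box; Z[24]=0
i=25: outside box; Z[25]=2 extend→box=[25,27)
i=26: min(r-i=1, Z[1]=2)=1; Z[26]=1
i=27: outside box; Z[27]=0
i=28: outside box; Z[28]=0
i=29: outside box; Z[29]=0
i=30: outside box; Z[30]=0
i=31: outside box; Z[31]=0
i=32: outside box; Z[32]=0
i=33: outside box; Z[33]=1 extend→box=[33,34)
i=34: outside box; Z[34]=0

[35, 2, 1, 0, 0, 1, 0, 0, 1, 0, 0, 0, 3, 3, 2, 1, 0, 0, 3, 2, 1, 0, 2, 1, 0, 2, 1, 0, 0, 0, 0, 0, 0, 1, 0]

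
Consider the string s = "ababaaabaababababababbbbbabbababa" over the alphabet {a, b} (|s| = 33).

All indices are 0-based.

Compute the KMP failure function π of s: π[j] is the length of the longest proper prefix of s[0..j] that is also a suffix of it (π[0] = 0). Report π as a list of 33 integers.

[0, 0, 1, 2, 3, 1, 1, 2, 3, 1, 2, 3, 4, 5, 4, 5, 4, 5, 4, 5, 4, 0, 0, 0, 0, 1, 2, 0, 1, 2, 3, 4, 5]

π[0] = 0
j=1 s[j]='b': π[1]=0 (border '')
j=2 s[j]='a': π[2]=1 (border 'a')
j=3 s[j]='b': π[3]=2 (border 'ab')
j=4 s[j]='a': π[4]=3 (border 'aba')
j=5 s[j]='a': k: 3→1→0; π[5]=1 (border 'a')
j=6 s[j]='a': k: 1→0; π[6]=1 (border 'a')
j=7 s[j]='b': π[7]=2 (border 'ab')
j=8 s[j]='a': π[8]=3 (border 'aba')
j=9 s[j]='a': k: 3→1→0; π[9]=1 (border 'a')
j=10 s[j]='b': π[10]=2 (border 'ab')
j=11 s[j]='a': π[11]=3 (border 'aba')
j=12 s[j]='b': π[12]=4 (border 'abab')
j=13 s[j]='a': π[13]=5 (border 'ababa')
j=14 s[j]='b': k: 5→3; π[14]=4 (border 'abab')
j=15 s[j]='a': π[15]=5 (border 'ababa')
j=16 s[j]='b': k: 5→3; π[16]=4 (border 'abab')
j=17 s[j]='a': π[17]=5 (border 'ababa')
j=18 s[j]='b': k: 5→3; π[18]=4 (border 'abab')
j=19 s[j]='a': π[19]=5 (border 'ababa')
j=20 s[j]='b': k: 5→3; π[20]=4 (border 'abab')
j=21 s[j]='b': k: 4→2→0; π[21]=0 (border '')
j=22 s[j]='b': π[22]=0 (border '')
j=23 s[j]='b': π[23]=0 (border '')
j=24 s[j]='b': π[24]=0 (border '')
j=25 s[j]='a': π[25]=1 (border 'a')
j=26 s[j]='b': π[26]=2 (border 'ab')
j=27 s[j]='b': k: 2→0; π[27]=0 (border '')
j=28 s[j]='a': π[28]=1 (border 'a')
j=29 s[j]='b': π[29]=2 (border 'ab')
j=30 s[j]='a': π[30]=3 (border 'aba')
j=31 s[j]='b': π[31]=4 (border 'abab')
j=32 s[j]='a': π[32]=5 (border 'ababa')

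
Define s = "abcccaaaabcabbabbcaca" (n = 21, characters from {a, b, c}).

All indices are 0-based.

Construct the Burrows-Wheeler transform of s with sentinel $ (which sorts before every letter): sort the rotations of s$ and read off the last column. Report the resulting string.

rank  rotation                last
    0  $abcccaaaabcabbabbcaca  a
    1  a$abcccaaaabcabbabbcac  c
    2  aaaabcabbabbcaca$abccc  c
    3  aaabcabbabbcaca$abccca  a
    4  aabcabbabbcaca$abcccaa  a
    5  abbabbcaca$abcccaaaabc  c
    6  abbcaca$abcccaaaabcabb  b
    7  abcabbabbcaca$abcccaaa  a
    8  abcccaaaabcabbabbcaca$  $
    9  aca$abcccaaaabcabbabbc  c
   10  babbcaca$abcccaaaabcab  b
   11  bbabbcaca$abcccaaaabca  a
   12  bbcaca$abcccaaaabcabba  a
   13  bcabbabbcaca$abcccaaaa  a
   14  bcaca$abcccaaaabcabbab  b
   15  bcccaaaabcabbabbcaca$a  a
   16  ca$abcccaaaabcabbabbca  a
   17  caaaabcabbabbcaca$abcc  c
   18  cabbabbcaca$abcccaaaab  b
   19  caca$abcccaaaabcabbabb  b
   20  ccaaaabcabbabbcaca$abc  c
   21  cccaaaabcabbabbcaca$ab  b

accaacba$cbaaabaacbbcb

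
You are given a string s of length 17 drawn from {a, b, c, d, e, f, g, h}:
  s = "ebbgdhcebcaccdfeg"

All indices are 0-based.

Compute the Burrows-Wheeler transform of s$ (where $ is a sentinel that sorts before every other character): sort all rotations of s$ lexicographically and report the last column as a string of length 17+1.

rank  rotation            last
    0  $ebbgdhcebcaccdfeg  g
    1  accdfeg$ebbgdhcebc  c
    2  bbgdhcebcaccdfeg$e  e
    3  bcaccdfeg$ebbgdhce  e
    4  bgdhcebcaccdfeg$eb  b
    5  caccdfeg$ebbgdhceb  b
    6  ccdfeg$ebbgdhcebca  a
    7  cdfeg$ebbgdhcebcac  c
    8  cebcaccdfeg$ebbgdh  h
    9  dfeg$ebbgdhcebcacc  c
   10  dhcebcaccdfeg$ebbg  g
   11  ebbgdhcebcaccdfeg$  $
   12  ebcaccdfeg$ebbgdhc  c
   13  eg$ebbgdhcebcaccdf  f
   14  feg$ebbgdhcebcaccd  d
   15  g$ebbgdhcebcaccdfe  e
   16  gdhcebcaccdfeg$ebb  b
   17  hcebcaccdfeg$ebbgd  d

gceebbachcg$cfdebd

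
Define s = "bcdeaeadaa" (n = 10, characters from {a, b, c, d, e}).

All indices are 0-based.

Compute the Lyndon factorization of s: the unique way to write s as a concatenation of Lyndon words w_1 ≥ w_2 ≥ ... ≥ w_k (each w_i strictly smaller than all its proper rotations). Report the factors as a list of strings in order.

["bcde", "ae", "ad", "a", "a"]

emit factor 1: 'bcde' (i=0, period=4)
emit factor 2: 'ae' (i=4, period=2)
emit factor 3: 'ad' (i=6, period=2)
emit factor 4: 'a' (i=8, period=1)
emit factor 5: 'a' (i=9, period=1)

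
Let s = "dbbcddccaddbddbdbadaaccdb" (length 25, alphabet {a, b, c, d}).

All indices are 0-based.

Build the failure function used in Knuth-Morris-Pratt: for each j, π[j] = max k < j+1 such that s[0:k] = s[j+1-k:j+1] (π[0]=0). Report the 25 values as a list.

[0, 0, 0, 0, 1, 1, 0, 0, 0, 1, 1, 2, 1, 1, 2, 1, 2, 0, 1, 0, 0, 0, 0, 1, 2]

π[0] = 0
j=1 s[j]='b': π[1]=0 (border '')
j=2 s[j]='b': π[2]=0 (border '')
j=3 s[j]='c': π[3]=0 (border '')
j=4 s[j]='d': π[4]=1 (border 'd')
j=5 s[j]='d': k: 1→0; π[5]=1 (border 'd')
j=6 s[j]='c': k: 1→0; π[6]=0 (border '')
j=7 s[j]='c': π[7]=0 (border '')
j=8 s[j]='a': π[8]=0 (border '')
j=9 s[j]='d': π[9]=1 (border 'd')
j=10 s[j]='d': k: 1→0; π[10]=1 (border 'd')
j=11 s[j]='b': π[11]=2 (border 'db')
j=12 s[j]='d': k: 2→0; π[12]=1 (border 'd')
j=13 s[j]='d': k: 1→0; π[13]=1 (border 'd')
j=14 s[j]='b': π[14]=2 (border 'db')
j=15 s[j]='d': k: 2→0; π[15]=1 (border 'd')
j=16 s[j]='b': π[16]=2 (border 'db')
j=17 s[j]='a': k: 2→0; π[17]=0 (border '')
j=18 s[j]='d': π[18]=1 (border 'd')
j=19 s[j]='a': k: 1→0; π[19]=0 (border '')
j=20 s[j]='a': π[20]=0 (border '')
j=21 s[j]='c': π[21]=0 (border '')
j=22 s[j]='c': π[22]=0 (border '')
j=23 s[j]='d': π[23]=1 (border 'd')
j=24 s[j]='b': π[24]=2 (border 'db')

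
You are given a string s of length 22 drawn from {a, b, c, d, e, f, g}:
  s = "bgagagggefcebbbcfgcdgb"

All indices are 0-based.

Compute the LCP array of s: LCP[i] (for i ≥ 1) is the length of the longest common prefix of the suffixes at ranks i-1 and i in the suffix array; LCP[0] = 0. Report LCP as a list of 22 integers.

rank→(start, suffix):
  0 → (2, 'agagggefcebbbcfgcdgb')
  1 → (4, 'agggefcebbbcfgcdgb')
  2 → (21, 'b')
  3 → (12, 'bbbcfgcdgb')
  4 → (13, 'bbcfgcdgb')
  5 → (14, 'bcfgcdgb')
  6 → (0, 'bgagagggefcebbbcfgcdgb')
  7 → (18, 'cdgb')
  8 → (10, 'cebbbcfgcdgb')
  9 → (15, 'cfgcdgb')
  10 → (19, 'dgb')
  11 → (11, 'ebbbcfgcdgb')
  12 → (8, 'efcebbbcfgcdgb')
  13 → (9, 'fcebbbcfgcdgb')
  14 → (16, 'fgcdgb')
  15 → (1, 'gagagggefcebbbcfgcdgb')
  16 → (3, 'gagggefcebbbcfgcdgb')
  17 → (20, 'gb')
  18 → (17, 'gcdgb')
  19 → (7, 'gefcebbbcfgcdgb')
  20 → (6, 'ggefcebbbcfgcdgb')
  21 → (5, 'gggefcebbbcfgcdgb')

SA = [2, 4, 21, 12, 13, 14, 0, 18, 10, 15, 19, 11, 8, 9, 16, 1, 3, 20, 17, 7, 6, 5]
i: (SA[i-1],SA[i]) lcp shared
  1: (2,4) 2 'ag'
  2: (4,21) 0 ''
  3: (21,12) 1 'b'
  4: (12,13) 2 'bb'
  5: (13,14) 1 'b'
  6: (14,0) 1 'b'
  7: (0,18) 0 ''
  8: (18,10) 1 'c'
  9: (10,15) 1 'c'
  10: (15,19) 0 ''
  11: (19,11) 0 ''
  12: (11,8) 1 'e'
  13: (8,9) 0 ''
  14: (9,16) 1 'f'
  15: (16,1) 0 ''
  16: (1,3) 3 'gag'
  17: (3,20) 1 'g'
  18: (20,17) 1 'g'
  19: (17,7) 1 'g'
  20: (7,6) 1 'g'
  21: (6,5) 2 'gg'

[0, 2, 0, 1, 2, 1, 1, 0, 1, 1, 0, 0, 1, 0, 1, 0, 3, 1, 1, 1, 1, 2]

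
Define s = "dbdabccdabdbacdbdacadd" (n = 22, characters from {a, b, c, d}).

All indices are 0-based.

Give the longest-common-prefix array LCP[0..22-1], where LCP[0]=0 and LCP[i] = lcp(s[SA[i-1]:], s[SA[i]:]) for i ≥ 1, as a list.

[0, 2, 1, 2, 1, 0, 1, 1, 3, 2, 0, 1, 1, 2, 0, 1, 3, 2, 1, 2, 4, 1]

sorted suffixes:
  #0 SA[0]=3  'abccdabdbacdbdacadd'
  #1 SA[1]=8  'abdbacdbdacadd'
  #2 SA[2]=17  'acadd'
  #3 SA[3]=12  'acdbdacadd'
  #4 SA[4]=19  'add'
  #5 SA[5]=11  'bacdbdacadd'
  #6 SA[6]=4  'bccdabdbacdbdacadd'
  #7 SA[7]=1  'bdabccdabdbacdbdacadd'
  #8 SA[8]=15  'bdacadd'
  #9 SA[9]=9  'bdbacdbdacadd'
  #10 SA[10]=18  'cadd'
  #11 SA[11]=5  'ccdabdbacdbdacadd'
  #12 SA[12]=6  'cdabdbacdbdacadd'
  #13 SA[13]=13  'cdbdacadd'
  #14 SA[14]=21  'd'
  #15 SA[15]=2  'dabccdabdbacdbdacadd'
  #16 SA[16]=7  'dabdbacdbdacadd'
  #17 SA[17]=16  'dacadd'
  #18 SA[18]=10  'dbacdbdacadd'
  #19 SA[19]=0  'dbdabccdabdbacdbdacadd'
  #20 SA[20]=14  'dbdacadd'
  #21 SA[21]=20  'dd'

SA = [3, 8, 17, 12, 19, 11, 4, 1, 15, 9, 18, 5, 6, 13, 21, 2, 7, 16, 10, 0, 14, 20]
i: (SA[i-1],SA[i]) lcp shared
  1: (3,8) 2 'ab'
  2: (8,17) 1 'a'
  3: (17,12) 2 'ac'
  4: (12,19) 1 'a'
  5: (19,11) 0 ''
  6: (11,4) 1 'b'
  7: (4,1) 1 'b'
  8: (1,15) 3 'bda'
  9: (15,9) 2 'bd'
  10: (9,18) 0 ''
  11: (18,5) 1 'c'
  12: (5,6) 1 'c'
  13: (6,13) 2 'cd'
  14: (13,21) 0 ''
  15: (21,2) 1 'd'
  16: (2,7) 3 'dab'
  17: (7,16) 2 'da'
  18: (16,10) 1 'd'
  19: (10,0) 2 'db'
  20: (0,14) 4 'dbda'
  21: (14,20) 1 'd'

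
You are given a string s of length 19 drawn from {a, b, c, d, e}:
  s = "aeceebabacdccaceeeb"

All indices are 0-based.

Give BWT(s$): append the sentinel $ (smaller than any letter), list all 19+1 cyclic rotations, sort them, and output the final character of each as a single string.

rank  rotation              last
    0  $aeceebabacdccaceeeb  b
    1  abacdccaceeeb$aeceeb  b
    2  acdccaceeeb$aeceebab  b
    3  aceeeb$aeceebabacdcc  c
    4  aeceebabacdccaceeeb$  $
    5  b$aeceebabacdccaceee  e
    6  babacdccaceeeb$aecee  e
    7  bacdccaceeeb$aeceeba  a
    8  caceeeb$aeceebabacdc  c
    9  ccaceeeb$aeceebabacd  d
   10  cdccaceeeb$aeceebaba  a
   11  ceebabacdccaceeeb$ae  e
   12  ceeeb$aeceebabacdcca  a
   13  dccaceeeb$aeceebabac  c
   14  eb$aeceebabacdccacee  e
   15  ebabacdccaceeeb$aece  e
   16  eceebabacdccaceeeb$a  a
   17  eeb$aeceebabacdccace  e
   18  eebabacdccaceeeb$aec  c
   19  eeeb$aeceebabacdccac  c

bbbc$eeacdaeaceeaecc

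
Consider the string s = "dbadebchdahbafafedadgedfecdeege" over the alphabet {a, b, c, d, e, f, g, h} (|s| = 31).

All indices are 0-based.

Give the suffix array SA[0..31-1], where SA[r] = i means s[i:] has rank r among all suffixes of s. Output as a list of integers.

rank→(start, suffix):
  0 → (2, 'adebchdahbafafedadgedfecdeege')
  1 → (18, 'adgedfecdeege')
  2 → (12, 'afafedadgedfecdeege')
  3 → (14, 'afedadgedfecdeege')
  4 → (9, 'ahbafafedadgedfecdeege')
  5 → (1, 'badebchdahbafafedadgedfecdeege')
  6 → (11, 'bafafedadgedfecdeege')
  7 → (5, 'bchdahbafafedadgedfecdeege')
  8 → (25, 'cdeege')
  9 → (6, 'chdahbafafedadgedfecdeege')
  10 → (17, 'dadgedfecdeege')
  11 → (8, 'dahbafafedadgedfecdeege')
  12 → (0, 'dbadebchdahbafafedadgedfecdeege')
  13 → (3, 'debchdahbafafedadgedfecdeege')
  14 → (26, 'deege')
  15 → (22, 'dfecdeege')
  16 → (19, 'dgedfecdeege')
  17 → (30, 'e')
  18 → (4, 'ebchdahbafafedadgedfecdeege')
  19 → (24, 'ecdeege')
  20 → (16, 'edadgedfecdeege')
  21 → (21, 'edfecdeege')
  22 → (27, 'eege')
  23 → (28, 'ege')
  24 → (13, 'fafedadgedfecdeege')
  25 → (23, 'fecdeege')
  26 → (15, 'fedadgedfecdeege')
  27 → (29, 'ge')
  28 → (20, 'gedfecdeege')
  29 → (10, 'hbafafedadgedfecdeege')
  30 → (7, 'hdahbafafedadgedfecdeege')

[2, 18, 12, 14, 9, 1, 11, 5, 25, 6, 17, 8, 0, 3, 26, 22, 19, 30, 4, 24, 16, 21, 27, 28, 13, 23, 15, 29, 20, 10, 7]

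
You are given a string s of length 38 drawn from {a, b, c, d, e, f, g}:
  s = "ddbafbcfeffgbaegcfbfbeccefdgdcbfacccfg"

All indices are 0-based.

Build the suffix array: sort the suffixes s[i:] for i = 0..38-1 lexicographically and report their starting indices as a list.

[32, 13, 3, 12, 2, 5, 20, 30, 18, 29, 33, 22, 34, 23, 16, 6, 35, 1, 28, 0, 26, 21, 24, 8, 14, 31, 4, 19, 17, 25, 7, 9, 36, 10, 37, 11, 15, 27]

rank | idx | suffix
   0 |  32 | acccfg
   1 |  13 | aegcfbfbeccefdgdcbfacccfg
   2 |   3 | afbcfeffgbaegcfbfbeccefdgdcbfacccfg
   3 |  12 | baegcfbfbeccefdgdcbfacccfg
   4 |   2 | bafbcfeffgbaegcfbfbeccefdgdcbfacccfg
   5 |   5 | bcfeffgbaegcfbfbeccefdgdcbfacccfg
   6 |  20 | beccefdgdcbfacccfg
   7 |  30 | bfacccfg
   8 |  18 | bfbeccefdgdcbfacccfg
   9 |  29 | cbfacccfg
  10 |  33 | cccfg
  11 |  22 | ccefdgdcbfacccfg
  12 |  34 | ccfg
  13 |  23 | cefdgdcbfacccfg
  14 |  16 | cfbfbeccefdgdcbfacccfg
  15 |   6 | cfeffgbaegcfbfbeccefdgdcbfacccfg
  16 |  35 | cfg
  17 |   1 | dbafbcfeffgbaegcfbfbeccefdgdcbfacccfg
  18 |  28 | dcbfacccfg
  19 |   0 | ddbafbcfeffgbaegcfbfbeccefdgdcbfacccfg
  20 |  26 | dgdcbfacccfg
  21 |  21 | eccefdgdcbfacccfg
  22 |  24 | efdgdcbfacccfg
  23 |   8 | effgbaegcfbfbeccefdgdcbfacccfg
  24 |  14 | egcfbfbeccefdgdcbfacccfg
  25 |  31 | facccfg
  26 |   4 | fbcfeffgbaegcfbfbeccefdgdcbfacccfg
  27 |  19 | fbeccefdgdcbfacccfg
  28 |  17 | fbfbeccefdgdcbfacccfg
  29 |  25 | fdgdcbfacccfg
  30 |   7 | feffgbaegcfbfbeccefdgdcbfacccfg
  31 |   9 | ffgbaegcfbfbeccefdgdcbfacccfg
  32 |  36 | fg
  33 |  10 | fgbaegcfbfbeccefdgdcbfacccfg
  34 |  37 | g
  35 |  11 | gbaegcfbfbeccefdgdcbfacccfg
  36 |  15 | gcfbfbeccefdgdcbfacccfg
  37 |  27 | gdcbfacccfg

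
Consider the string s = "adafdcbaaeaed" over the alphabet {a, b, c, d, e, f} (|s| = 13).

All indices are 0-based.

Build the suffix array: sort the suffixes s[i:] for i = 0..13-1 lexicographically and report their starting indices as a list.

[7, 0, 8, 10, 2, 6, 5, 12, 1, 4, 9, 11, 3]

sorted suffixes:
  #0 SA[0]=7  'aaeaed'
  #1 SA[1]=0  'adafdcbaaeaed'
  #2 SA[2]=8  'aeaed'
  #3 SA[3]=10  'aed'
  #4 SA[4]=2  'afdcbaaeaed'
  #5 SA[5]=6  'baaeaed'
  #6 SA[6]=5  'cbaaeaed'
  #7 SA[7]=12  'd'
  #8 SA[8]=1  'dafdcbaaeaed'
  #9 SA[9]=4  'dcbaaeaed'
  #10 SA[10]=9  'eaed'
  #11 SA[11]=11  'ed'
  #12 SA[12]=3  'fdcbaaeaed'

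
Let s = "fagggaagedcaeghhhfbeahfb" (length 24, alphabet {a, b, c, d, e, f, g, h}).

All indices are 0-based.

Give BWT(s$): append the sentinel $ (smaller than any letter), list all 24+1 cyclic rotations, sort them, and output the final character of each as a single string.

bgcafeffdebga$hhgagaeahhg

rank  rotation                   last
    0  $fagggaagedcaeghhhfbeahfb  b
    1  aagedcaeghhhfbeahfb$faggg  g
    2  aeghhhfbeahfb$fagggaagedc  c
    3  agedcaeghhhfbeahfb$faggga  a
    4  agggaagedcaeghhhfbeahfb$f  f
    5  ahfb$fagggaagedcaeghhhfbe  e
    6  b$fagggaagedcaeghhhfbeahf  f
    7  beahfb$fagggaagedcaeghhhf  f
    8  caeghhhfbeahfb$fagggaaged  d
    9  dcaeghhhfbeahfb$fagggaage  e
   10  eahfb$fagggaagedcaeghhhfb  b
   11  edcaeghhhfbeahfb$fagggaag  g
   12  eghhhfbeahfb$fagggaagedca  a
   13  fagggaagedcaeghhhfbeahfb$  $
   14  fb$fagggaagedcaeghhhfbeah  h
   15  fbeahfb$fagggaagedcaeghhh  h
   16  gaagedcaeghhhfbeahfb$fagg  g
   17  gedcaeghhhfbeahfb$fagggaa  a
   18  ggaagedcaeghhhfbeahfb$fag  g
   19  gggaagedcaeghhhfbeahfb$fa  a
   20  ghhhfbeahfb$fagggaagedcae  e
   21  hfb$fagggaagedcaeghhhfbea  a
   22  hfbeahfb$fagggaagedcaeghh  h
   23  hhfbeahfb$fagggaagedcaegh  h
   24  hhhfbeahfb$fagggaagedcaeg  g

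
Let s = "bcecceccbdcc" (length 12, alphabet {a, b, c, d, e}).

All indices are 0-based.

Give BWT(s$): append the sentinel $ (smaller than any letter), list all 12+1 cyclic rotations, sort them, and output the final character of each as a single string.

rank  rotation       last
    0  $bcecceccbdcc  c
    1  bcecceccbdcc$  $
    2  bdcc$bceccecc  c
    3  c$bcecceccbdc  c
    4  cbdcc$bceccec  c
    5  cc$bcecceccbd  d
    6  ccbdcc$bcecce  e
    7  cceccbdcc$bce  e
    8  ceccbdcc$bcec  c
    9  cecceccbdcc$b  b
   10  dcc$bcecceccb  b
   11  eccbdcc$bcecc  c
   12  ecceccbdcc$bc  c

c$cccdeecbbcc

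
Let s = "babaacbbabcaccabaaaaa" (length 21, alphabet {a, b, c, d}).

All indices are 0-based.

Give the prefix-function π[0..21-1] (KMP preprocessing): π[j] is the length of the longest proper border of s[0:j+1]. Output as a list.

π[0] = 0
j=1 s[j]='a': π[1]=0 (border '')
j=2 s[j]='b': π[2]=1 (border 'b')
j=3 s[j]='a': π[3]=2 (border 'ba')
j=4 s[j]='a': k: 2→0; π[4]=0 (border '')
j=5 s[j]='c': π[5]=0 (border '')
j=6 s[j]='b': π[6]=1 (border 'b')
j=7 s[j]='b': k: 1→0; π[7]=1 (border 'b')
j=8 s[j]='a': π[8]=2 (border 'ba')
j=9 s[j]='b': π[9]=3 (border 'bab')
j=10 s[j]='c': k: 3→1→0; π[10]=0 (border '')
j=11 s[j]='a': π[11]=0 (border '')
j=12 s[j]='c': π[12]=0 (border '')
j=13 s[j]='c': π[13]=0 (border '')
j=14 s[j]='a': π[14]=0 (border '')
j=15 s[j]='b': π[15]=1 (border 'b')
j=16 s[j]='a': π[16]=2 (border 'ba')
j=17 s[j]='a': k: 2→0; π[17]=0 (border '')
j=18 s[j]='a': π[18]=0 (border '')
j=19 s[j]='a': π[19]=0 (border '')
j=20 s[j]='a': π[20]=0 (border '')

[0, 0, 1, 2, 0, 0, 1, 1, 2, 3, 0, 0, 0, 0, 0, 1, 2, 0, 0, 0, 0]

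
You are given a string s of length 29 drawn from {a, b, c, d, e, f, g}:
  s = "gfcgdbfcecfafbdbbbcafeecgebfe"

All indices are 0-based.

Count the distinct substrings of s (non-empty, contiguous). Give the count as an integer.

rank | idx | suffix
   0 |  11 | afbdbbbcafeecgebfe
   1 |  19 | afeecgebfe
   2 |  15 | bbbcafeecgebfe
   3 |  16 | bbcafeecgebfe
   4 |  17 | bcafeecgebfe
   5 |  13 | bdbbbcafeecgebfe
   6 |   5 | bfcecfafbdbbbcafeecgebfe
   7 |  26 | bfe
   8 |  18 | cafeecgebfe
   9 |   7 | cecfafbdbbbcafeecgebfe
  10 |   9 | cfafbdbbbcafeecgebfe
  11 |   2 | cgdbfcecfafbdbbbcafeecgebfe
  12 |  23 | cgebfe
  13 |  14 | dbbbcafeecgebfe
  14 |   4 | dbfcecfafbdbbbcafeecgebfe
  15 |  28 | e
  16 |  25 | ebfe
  17 |   8 | ecfafbdbbbcafeecgebfe
  18 |  22 | ecgebfe
  19 |  21 | eecgebfe
  20 |  10 | fafbdbbbcafeecgebfe
  21 |  12 | fbdbbbcafeecgebfe
  22 |   6 | fcecfafbdbbbcafeecgebfe
  23 |   1 | fcgdbfcecfafbdbbbcafeecgebfe
  24 |  27 | fe
  25 |  20 | feecgebfe
  26 |   3 | gdbfcecfafbdbbbcafeecgebfe
  27 |  24 | gebfe
  28 |   0 | gfcgdbfcecfafbdbbbcafeecgebfe

SA = [11, 19, 15, 16, 17, 13, 5, 26, 18, 7, 9, 2, 23, 14, 4, 28, 25, 8, 22, 21, 10, 12, 6, 1, 27, 20, 3, 24, 0]
i: (SA[i-1],SA[i]) lcp shared
  1: (11,19) 2 'af'
  2: (19,15) 0 ''
  3: (15,16) 2 'bb'
  4: (16,17) 1 'b'
  5: (17,13) 1 'b'
  6: (13,5) 1 'b'
  7: (5,26) 2 'bf'
  8: (26,18) 0 ''
  9: (18,7) 1 'c'
  10: (7,9) 1 'c'
  11: (9,2) 1 'c'
  12: (2,23) 2 'cg'
  13: (23,14) 0 ''
  14: (14,4) 2 'db'
  15: (4,28) 0 ''
  16: (28,25) 1 'e'
  17: (25,8) 1 'e'
  18: (8,22) 2 'ec'
  19: (22,21) 1 'e'
  20: (21,10) 0 ''
  21: (10,12) 1 'f'
  22: (12,6) 1 'f'
  23: (6,1) 2 'fc'
  24: (1,27) 1 'f'
  25: (27,20) 2 'fe'
  26: (20,3) 0 ''
  27: (3,24) 1 'g'
  28: (24,0) 1 'g'

n(n+1)/2 = 29·30/2 = 435
Σ LCP = 0 + 2 + 0 + 2 + 1 + 1 + 1 + 2 + 0 + 1 + 1 + 1 + 2 + 0 + 2 + 0 + 1 + 1 + 2 + 1 + 0 + 1 + 1 + 2 + 1 + 2 + 0 + 1 + 1 = 30
distinct = 435 − 30 = 405

405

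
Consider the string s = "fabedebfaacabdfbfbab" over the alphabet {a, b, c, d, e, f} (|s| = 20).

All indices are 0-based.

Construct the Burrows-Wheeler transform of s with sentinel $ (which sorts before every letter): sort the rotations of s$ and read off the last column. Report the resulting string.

bfbcfaafaaefaebdbb$bd

rank  rotation               last
    0  $fabedebfaacabdfbfbab  b
    1  aacabdfbfbab$fabedebf  f
    2  ab$fabedebfaacabdfbfb  b
    3  abdfbfbab$fabedebfaac  c
    4  abedebfaacabdfbfbab$f  f
    5  acabdfbfbab$fabedebfa  a
    6  b$fabedebfaacabdfbfba  a
    7  bab$fabedebfaacabdfbf  f
    8  bdfbfbab$fabedebfaaca  a
    9  bedebfaacabdfbfbab$fa  a
   10  bfaacabdfbfbab$fabede  e
   11  bfbab$fabedebfaacabdf  f
   12  cabdfbfbab$fabedebfaa  a
   13  debfaacabdfbfbab$fabe  e
   14  dfbfbab$fabedebfaacab  b
   15  ebfaacabdfbfbab$fabed  d
   16  edebfaacabdfbfbab$fab  b
   17  faacabdfbfbab$fabedeb  b
   18  fabedebfaacabdfbfbab$  $
   19  fbab$fabedebfaacabdfb  b
   20  fbfbab$fabedebfaacabd  d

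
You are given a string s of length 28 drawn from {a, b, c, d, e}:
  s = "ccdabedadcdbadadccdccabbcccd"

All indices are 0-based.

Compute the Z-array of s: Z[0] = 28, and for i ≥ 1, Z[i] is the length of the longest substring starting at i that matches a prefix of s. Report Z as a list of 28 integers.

[28, 1, 0, 0, 0, 0, 0, 0, 0, 1, 0, 0, 0, 0, 0, 0, 3, 1, 0, 2, 1, 0, 0, 0, 2, 3, 1, 0]

Z[0]=28
i=1: outside box; Z[1]=1 scan→box=[1,2)
i=2: outside box; Z[2]=0
i=3: outside box; Z[3]=0
i=4: outside box; Z[4]=0
i=5: outside box; Z[5]=0
i=6: outside box; Z[6]=0
i=7: outside box; Z[7]=0
i=8: outside box; Z[8]=0
i=9: outside box; Z[9]=1 scan→box=[9,10)
i=10: outside box; Z[10]=0
i=11: outside box; Z[11]=0
i=12: outside box; Z[12]=0
i=13: outside box; Z[13]=0
i=14: outside box; Z[14]=0
i=15: outside box; Z[15]=0
i=16: outside box; Z[16]=3 scan→box=[16,19)
i=17: min(r-i=2, Z[1]=1)=1; Z[17]=1
i=18: min(r-i=1, Z[2]=0)=0; Z[18]=0
i=19: outside box; Z[19]=2 scan→box=[19,21)
i=20: min(r-i=1, Z[1]=1)=1; Z[20]=1
i=21: outside box; Z[21]=0
i=22: outside box; Z[22]=0
i=23: outside box; Z[23]=0
i=24: outside box; Z[24]=2 scan→box=[24,26)
i=25: min(r-i=1, Z[1]=1)=1; Z[25]=3 scan→box=[25,28)
i=26: min(r-i=2, Z[1]=1)=1; Z[26]=1
i=27: min(r-i=1, Z[2]=0)=0; Z[27]=0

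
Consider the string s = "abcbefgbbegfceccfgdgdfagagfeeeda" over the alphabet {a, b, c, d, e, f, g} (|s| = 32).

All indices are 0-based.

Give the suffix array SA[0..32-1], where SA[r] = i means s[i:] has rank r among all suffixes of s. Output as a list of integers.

rank→(start, suffix):
  0 → (31, 'a')
  1 → (0, 'abcbefgbbegfceccfgdgdfagagfeeeda')
  2 → (22, 'agagfeeeda')
  3 → (24, 'agfeeeda')
  4 → (7, 'bbegfceccfgdgdfagagfeeeda')
  5 → (1, 'bcbefgbbegfceccfgdgdfagagfeeeda')
  6 → (3, 'befgbbegfceccfgdgdfagagfeeeda')
  7 → (8, 'begfceccfgdgdfagagfeeeda')
  8 → (2, 'cbefgbbegfceccfgdgdfagagfeeeda')
  9 → (14, 'ccfgdgdfagagfeeeda')
  10 → (12, 'ceccfgdgdfagagfeeeda')
  11 → (15, 'cfgdgdfagagfeeeda')
  12 → (30, 'da')
  13 → (20, 'dfagagfeeeda')
  14 → (18, 'dgdfagagfeeeda')
  15 → (13, 'eccfgdgdfagagfeeeda')
  16 → (29, 'eda')
  17 → (28, 'eeda')
  18 → (27, 'eeeda')
  19 → (4, 'efgbbegfceccfgdgdfagagfeeeda')
  20 → (9, 'egfceccfgdgdfagagfeeeda')
  21 → (21, 'fagagfeeeda')
  22 → (11, 'fceccfgdgdfagagfeeeda')
  23 → (26, 'feeeda')
  24 → (5, 'fgbbegfceccfgdgdfagagfeeeda')
  25 → (16, 'fgdgdfagagfeeeda')
  26 → (23, 'gagfeeeda')
  27 → (6, 'gbbegfceccfgdgdfagagfeeeda')
  28 → (19, 'gdfagagfeeeda')
  29 → (17, 'gdgdfagagfeeeda')
  30 → (10, 'gfceccfgdgdfagagfeeeda')
  31 → (25, 'gfeeeda')

[31, 0, 22, 24, 7, 1, 3, 8, 2, 14, 12, 15, 30, 20, 18, 13, 29, 28, 27, 4, 9, 21, 11, 26, 5, 16, 23, 6, 19, 17, 10, 25]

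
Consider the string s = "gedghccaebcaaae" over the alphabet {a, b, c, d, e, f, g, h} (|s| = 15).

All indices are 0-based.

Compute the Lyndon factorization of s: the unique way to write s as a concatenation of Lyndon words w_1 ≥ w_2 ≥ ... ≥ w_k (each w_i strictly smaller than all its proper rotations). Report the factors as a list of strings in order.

["g", "e", "dgh", "c", "c", "aebc", "aaae"]

emit factor 1: 'g' (i=0, period=1)
emit factor 2: 'e' (i=1, period=1)
emit factor 3: 'dgh' (i=2, period=3)
emit factor 4: 'c' (i=5, period=1)
emit factor 5: 'c' (i=6, period=1)
emit factor 6: 'aebc' (i=7, period=4)
emit factor 7: 'aaae' (i=11, period=4)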